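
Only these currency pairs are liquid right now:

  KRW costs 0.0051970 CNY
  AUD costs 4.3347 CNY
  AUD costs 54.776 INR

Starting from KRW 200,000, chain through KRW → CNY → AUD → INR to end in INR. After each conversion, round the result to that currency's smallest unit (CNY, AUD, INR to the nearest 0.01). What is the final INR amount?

INR 13,134.74

KRW 200,000 × 0.0051970 = CNY 1,039.40
CNY 1,039.40 ÷ 4.3347 = AUD 239.79
AUD 239.79 × 54.776 = INR 13,134.74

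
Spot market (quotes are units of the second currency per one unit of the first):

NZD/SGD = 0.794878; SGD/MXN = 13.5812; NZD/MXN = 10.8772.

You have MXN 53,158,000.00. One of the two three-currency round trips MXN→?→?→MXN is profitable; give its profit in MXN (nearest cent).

Profitable loop is MXN → SGD → NZD → MXN:
MXN 53,158,000.00 ÷ 13.5812 = SGD 3,914,087.12
SGD 3,914,087.12 ÷ 0.794878 = NZD 4,924,135.68
NZD 4,924,135.68 × 10.8772 = MXN 53,560,808.61
Profit = MXN 53,560,808.61 − MXN 53,158,000.00

Profit: MXN 402,808.61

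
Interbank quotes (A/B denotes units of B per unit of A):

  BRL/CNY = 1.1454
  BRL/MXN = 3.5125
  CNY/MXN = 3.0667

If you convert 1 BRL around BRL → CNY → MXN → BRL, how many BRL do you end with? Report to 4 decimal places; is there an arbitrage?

Around BRL → CNY → MXN → BRL: 1 × 1.1454 × 3.0667 ÷ 3.5125 = 1.000028
Product ≈ 1 (deviation 0.003%, within rounding noise).

1.0000 (no arbitrage)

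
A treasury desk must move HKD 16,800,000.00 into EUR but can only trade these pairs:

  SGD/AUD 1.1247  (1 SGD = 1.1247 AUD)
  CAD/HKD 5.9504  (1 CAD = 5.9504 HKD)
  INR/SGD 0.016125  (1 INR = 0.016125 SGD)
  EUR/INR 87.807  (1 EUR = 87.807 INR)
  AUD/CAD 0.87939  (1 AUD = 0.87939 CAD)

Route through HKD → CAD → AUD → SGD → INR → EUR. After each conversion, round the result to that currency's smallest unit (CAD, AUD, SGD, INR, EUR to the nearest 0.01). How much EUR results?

EUR 2,016,118.43

HKD 16,800,000.00 ÷ 5.9504 = CAD 2,823,339.61
CAD 2,823,339.61 ÷ 0.87939 = AUD 3,210,565.97
AUD 3,210,565.97 ÷ 1.1247 = SGD 2,854,597.64
SGD 2,854,597.64 ÷ 0.016125 = INR 177,029,311.01
INR 177,029,311.01 ÷ 87.807 = EUR 2,016,118.43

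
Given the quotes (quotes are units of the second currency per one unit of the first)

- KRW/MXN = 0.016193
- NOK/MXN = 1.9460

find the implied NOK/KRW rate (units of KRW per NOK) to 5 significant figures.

1 NOK × 1.9460 = 1.946 MXN
1.946 MXN ÷ 0.016193 = 120.175 KRW

NOK/KRW = 120.18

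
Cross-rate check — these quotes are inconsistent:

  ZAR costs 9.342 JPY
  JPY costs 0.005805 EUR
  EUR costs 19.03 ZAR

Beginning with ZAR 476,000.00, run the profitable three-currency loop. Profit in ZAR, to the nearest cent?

Profit: ZAR 15,233.33

Profitable loop is ZAR → JPY → EUR → ZAR:
ZAR 476,000.00 × 9.342 = JPY 4,446,792
JPY 4,446,792 × 0.005805 = EUR 25,813.63
EUR 25,813.63 × 19.03 = ZAR 491,233.33
Profit = ZAR 491,233.33 − ZAR 476,000.00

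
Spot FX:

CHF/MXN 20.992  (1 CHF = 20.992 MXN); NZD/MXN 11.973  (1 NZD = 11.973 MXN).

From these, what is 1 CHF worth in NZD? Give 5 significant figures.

CHF/NZD = 1.7533

1 CHF × 20.992 = 20.992 MXN
20.992 MXN ÷ 11.973 = 1.75328 NZD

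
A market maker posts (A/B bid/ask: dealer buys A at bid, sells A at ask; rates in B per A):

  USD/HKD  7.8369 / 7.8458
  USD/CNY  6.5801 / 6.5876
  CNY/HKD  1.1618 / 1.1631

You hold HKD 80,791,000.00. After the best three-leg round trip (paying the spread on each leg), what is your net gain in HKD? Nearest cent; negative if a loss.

Net profit: HKD 1,843,806.07

Best loop HKD → CNY → USD → HKD:
HKD 80,791,000.00 ÷ 1.1631 (buy CNY at ask) = CNY 69,461,783.17
CNY 69,461,783.17 ÷ 6.5876 (buy USD at ask) = USD 10,544,323.15
USD 10,544,323.15 × 7.8369 (sell USD at bid) = HKD 82,634,806.07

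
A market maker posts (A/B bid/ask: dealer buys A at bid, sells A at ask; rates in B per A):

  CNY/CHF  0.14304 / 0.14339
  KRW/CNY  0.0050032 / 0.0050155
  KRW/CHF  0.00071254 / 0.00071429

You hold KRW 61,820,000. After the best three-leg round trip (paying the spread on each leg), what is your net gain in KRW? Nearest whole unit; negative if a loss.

Best loop KRW → CNY → CHF → KRW:
KRW 61,820,000 × 0.0050032 (sell KRW at bid) = CNY 309,297.82
CNY 309,297.82 × 0.14304 (sell CNY at bid) = CHF 44,241.96
CHF 44,241.96 ÷ 0.00071429 (buy KRW at ask) = KRW 61,938,373

Net profit: KRW 118,373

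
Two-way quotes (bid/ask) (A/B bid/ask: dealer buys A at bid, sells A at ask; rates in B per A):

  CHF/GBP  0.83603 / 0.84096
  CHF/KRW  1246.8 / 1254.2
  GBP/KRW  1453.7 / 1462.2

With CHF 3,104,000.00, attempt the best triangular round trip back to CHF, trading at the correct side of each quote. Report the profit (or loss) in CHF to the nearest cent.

Net profit: CHF 43,287.29

Best loop CHF → KRW → GBP → CHF:
CHF 3,104,000.00 × 1246.8 (sell CHF at bid) = KRW 3,870,067,200
KRW 3,870,067,200 ÷ 1462.2 (buy GBP at ask) = GBP 2,646,742.72
GBP 2,646,742.72 ÷ 0.84096 (buy CHF at ask) = CHF 3,147,287.29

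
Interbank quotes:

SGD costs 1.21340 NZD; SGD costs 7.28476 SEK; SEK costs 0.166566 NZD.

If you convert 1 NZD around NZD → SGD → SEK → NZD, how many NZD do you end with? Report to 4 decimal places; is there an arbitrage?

1.0000 (no arbitrage)

Around NZD → SGD → SEK → NZD: 1 ÷ 1.21340 × 7.28476 × 0.166566 = 0.999995
Product ≈ 1 (deviation 0.001%, within rounding noise).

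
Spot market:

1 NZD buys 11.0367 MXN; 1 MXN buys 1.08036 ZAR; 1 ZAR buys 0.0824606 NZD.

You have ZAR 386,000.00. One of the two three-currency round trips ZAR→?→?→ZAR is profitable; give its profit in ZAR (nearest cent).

Profitable loop is ZAR → MXN → NZD → ZAR:
ZAR 386,000.00 ÷ 1.08036 = MXN 357,288.31
MXN 357,288.31 ÷ 11.0367 = NZD 32,372.75
NZD 32,372.75 ÷ 0.0824606 = ZAR 392,584.44
Profit = ZAR 392,584.44 − ZAR 386,000.00

Profit: ZAR 6,584.44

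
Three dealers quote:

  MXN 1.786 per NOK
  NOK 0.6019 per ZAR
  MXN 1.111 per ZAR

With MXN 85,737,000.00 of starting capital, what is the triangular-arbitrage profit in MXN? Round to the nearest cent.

Profitable loop is MXN → NOK → ZAR → MXN:
MXN 85,737,000.00 ÷ 1.786 = NOK 48,005,039.19
NOK 48,005,039.19 ÷ 0.6019 = ZAR 79,755,838.50
ZAR 79,755,838.50 × 1.111 = MXN 88,608,736.57
Profit = MXN 88,608,736.57 − MXN 85,737,000.00

Profit: MXN 2,871,736.57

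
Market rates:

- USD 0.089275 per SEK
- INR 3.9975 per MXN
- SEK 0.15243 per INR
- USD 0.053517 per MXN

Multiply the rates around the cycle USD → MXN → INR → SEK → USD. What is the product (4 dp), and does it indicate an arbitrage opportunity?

Around USD → MXN → INR → SEK → USD: 1 ÷ 0.053517 × 3.9975 × 0.15243 × 0.089275 = 1.016476
Product > 1; profitable direction is USD → MXN → INR → SEK → USD.

1.0165 (arbitrage exists)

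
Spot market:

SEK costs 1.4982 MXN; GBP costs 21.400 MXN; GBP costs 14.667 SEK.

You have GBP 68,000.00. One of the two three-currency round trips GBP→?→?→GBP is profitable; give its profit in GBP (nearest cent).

Profitable loop is GBP → SEK → MXN → GBP:
GBP 68,000.00 × 14.667 = SEK 997,356.00
SEK 997,356.00 × 1.4982 = MXN 1,494,238.76
MXN 1,494,238.76 ÷ 21.400 = GBP 69,824.24
Profit = GBP 69,824.24 − GBP 68,000.00

Profit: GBP 1,824.24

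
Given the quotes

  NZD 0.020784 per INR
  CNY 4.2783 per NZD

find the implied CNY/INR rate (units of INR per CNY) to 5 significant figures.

CNY/INR = 11.246

1 CNY ÷ 4.2783 = 0.233738 NZD
0.233738 NZD ÷ 0.020784 = 11.246 INR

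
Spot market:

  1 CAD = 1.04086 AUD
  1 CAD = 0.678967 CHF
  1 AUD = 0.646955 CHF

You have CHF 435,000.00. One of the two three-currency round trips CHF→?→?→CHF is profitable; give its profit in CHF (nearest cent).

Profit: CHF 3,602.93

Profitable loop is CHF → AUD → CAD → CHF:
CHF 435,000.00 ÷ 0.646955 = AUD 672,380.61
AUD 672,380.61 ÷ 1.04086 = CAD 645,985.64
CAD 645,985.64 × 0.678967 = CHF 438,602.93
Profit = CHF 438,602.93 − CHF 435,000.00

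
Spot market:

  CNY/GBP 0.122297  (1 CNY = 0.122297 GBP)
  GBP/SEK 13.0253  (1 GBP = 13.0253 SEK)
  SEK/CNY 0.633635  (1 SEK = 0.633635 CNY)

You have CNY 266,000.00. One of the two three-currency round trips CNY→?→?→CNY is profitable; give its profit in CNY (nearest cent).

Profitable loop is CNY → GBP → SEK → CNY:
CNY 266,000.00 × 0.122297 = GBP 32,531.00
GBP 32,531.00 × 13.0253 = SEK 423,726.06
SEK 423,726.06 × 0.633635 = CNY 268,487.66
Profit = CNY 268,487.66 − CNY 266,000.00

Profit: CNY 2,487.66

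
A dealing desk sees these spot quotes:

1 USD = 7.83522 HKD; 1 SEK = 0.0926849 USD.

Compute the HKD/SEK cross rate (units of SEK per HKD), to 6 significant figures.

HKD/SEK = 1.37702

1 HKD ÷ 7.83522 = 0.127629 USD
0.127629 USD ÷ 0.0926849 = 1.37702 SEK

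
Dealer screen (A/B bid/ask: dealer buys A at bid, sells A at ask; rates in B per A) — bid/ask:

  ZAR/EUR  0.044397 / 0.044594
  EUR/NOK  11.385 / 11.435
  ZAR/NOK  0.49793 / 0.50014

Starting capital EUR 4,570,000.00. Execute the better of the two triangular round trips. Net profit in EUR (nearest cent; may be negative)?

Net profit: EUR 48,609.77

Best loop EUR → NOK → ZAR → EUR:
EUR 4,570,000.00 × 11.385 (sell EUR at bid) = NOK 52,029,450.00
NOK 52,029,450.00 ÷ 0.50014 (buy ZAR at ask) = ZAR 104,029,771.66
ZAR 104,029,771.66 × 0.044397 (sell ZAR at bid) = EUR 4,618,609.77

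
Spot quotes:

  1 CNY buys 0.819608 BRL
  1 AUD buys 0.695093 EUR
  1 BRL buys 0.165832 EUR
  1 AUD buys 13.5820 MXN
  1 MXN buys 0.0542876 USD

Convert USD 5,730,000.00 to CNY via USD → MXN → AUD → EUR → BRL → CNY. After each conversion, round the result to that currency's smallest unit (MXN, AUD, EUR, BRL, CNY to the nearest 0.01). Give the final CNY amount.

CNY 39,742,816.47

USD 5,730,000.00 ÷ 0.0542876 = MXN 105,548,965.14
MXN 105,548,965.14 ÷ 13.5820 = AUD 7,771,238.78
AUD 7,771,238.78 × 0.695093 = EUR 5,401,733.68
EUR 5,401,733.68 ÷ 0.165832 = BRL 32,573,530.32
BRL 32,573,530.32 ÷ 0.819608 = CNY 39,742,816.47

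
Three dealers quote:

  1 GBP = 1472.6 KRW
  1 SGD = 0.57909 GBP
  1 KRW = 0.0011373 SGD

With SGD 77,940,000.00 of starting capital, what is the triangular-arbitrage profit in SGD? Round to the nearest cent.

Profit: SGD 2,422,696.52

Profitable loop is SGD → KRW → GBP → SGD:
SGD 77,940,000.00 ÷ 0.0011373 = KRW 68,530,730,678
KRW 68,530,730,678 ÷ 1472.6 = GBP 46,537,233.92
GBP 46,537,233.92 ÷ 0.57909 = SGD 80,362,696.52
Profit = SGD 80,362,696.52 − SGD 77,940,000.00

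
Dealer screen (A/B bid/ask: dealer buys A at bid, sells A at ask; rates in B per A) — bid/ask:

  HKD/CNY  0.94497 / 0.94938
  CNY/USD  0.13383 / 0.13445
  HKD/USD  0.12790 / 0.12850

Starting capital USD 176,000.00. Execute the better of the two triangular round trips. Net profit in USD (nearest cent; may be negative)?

Best loop USD → CNY → HKD → USD:
USD 176,000.00 ÷ 0.13445 (buy CNY at ask) = CNY 1,309,036.82
CNY 1,309,036.82 ÷ 0.94938 (buy HKD at ask) = HKD 1,378,833.36
HKD 1,378,833.36 × 0.12790 (sell HKD at bid) = USD 176,352.79

Net profit: USD 352.79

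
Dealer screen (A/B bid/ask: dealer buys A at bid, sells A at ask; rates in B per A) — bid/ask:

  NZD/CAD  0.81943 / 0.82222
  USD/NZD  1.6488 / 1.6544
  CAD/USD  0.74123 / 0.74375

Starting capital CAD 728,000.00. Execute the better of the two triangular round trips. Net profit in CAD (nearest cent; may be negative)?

Best loop CAD → USD → NZD → CAD:
CAD 728,000.00 × 0.74123 (sell CAD at bid) = USD 539,615.44
USD 539,615.44 × 1.6488 (sell USD at bid) = NZD 889,717.94
NZD 889,717.94 × 0.81943 (sell NZD at bid) = CAD 729,061.57

Net profit: CAD 1,061.57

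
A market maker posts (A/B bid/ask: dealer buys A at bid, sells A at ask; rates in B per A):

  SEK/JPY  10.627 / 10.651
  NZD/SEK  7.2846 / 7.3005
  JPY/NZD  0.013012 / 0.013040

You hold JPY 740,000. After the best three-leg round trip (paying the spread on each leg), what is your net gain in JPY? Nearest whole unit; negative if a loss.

Net profit: JPY 5,405

Best loop JPY → NZD → SEK → JPY:
JPY 740,000 × 0.013012 (sell JPY at bid) = NZD 9,628.88
NZD 9,628.88 × 7.2846 (sell NZD at bid) = SEK 70,142.54
SEK 70,142.54 × 10.627 (sell SEK at bid) = JPY 745,405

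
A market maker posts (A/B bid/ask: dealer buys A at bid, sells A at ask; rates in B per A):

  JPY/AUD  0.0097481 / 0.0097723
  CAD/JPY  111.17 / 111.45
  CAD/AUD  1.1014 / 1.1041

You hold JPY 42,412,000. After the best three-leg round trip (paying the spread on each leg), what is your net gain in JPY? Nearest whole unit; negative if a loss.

Net profit: JPY 478,090

Best loop JPY → CAD → AUD → JPY:
JPY 42,412,000 ÷ 111.45 (buy CAD at ask) = CAD 380,547.33
CAD 380,547.33 × 1.1014 (sell CAD at bid) = AUD 419,134.83
AUD 419,134.83 ÷ 0.0097723 (buy JPY at ask) = JPY 42,890,090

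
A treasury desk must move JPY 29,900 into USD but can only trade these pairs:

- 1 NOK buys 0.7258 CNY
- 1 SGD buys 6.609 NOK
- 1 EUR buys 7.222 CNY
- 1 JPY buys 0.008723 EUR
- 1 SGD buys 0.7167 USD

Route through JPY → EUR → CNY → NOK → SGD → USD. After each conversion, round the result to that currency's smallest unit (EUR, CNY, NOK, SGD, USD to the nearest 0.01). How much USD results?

JPY 29,900 × 0.008723 = EUR 260.82
EUR 260.82 × 7.222 = CNY 1,883.64
CNY 1,883.64 ÷ 0.7258 = NOK 2,595.26
NOK 2,595.26 ÷ 6.609 = SGD 392.69
SGD 392.69 × 0.7167 = USD 281.44

USD 281.44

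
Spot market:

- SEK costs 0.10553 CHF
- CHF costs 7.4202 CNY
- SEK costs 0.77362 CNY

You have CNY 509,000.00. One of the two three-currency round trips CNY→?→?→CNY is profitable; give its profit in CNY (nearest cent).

Profit: CNY 6,206.87

Profitable loop is CNY → SEK → CHF → CNY:
CNY 509,000.00 ÷ 0.77362 = SEK 657,945.76
SEK 657,945.76 × 0.10553 = CHF 69,433.02
CHF 69,433.02 × 7.4202 = CNY 515,206.87
Profit = CNY 515,206.87 − CNY 509,000.00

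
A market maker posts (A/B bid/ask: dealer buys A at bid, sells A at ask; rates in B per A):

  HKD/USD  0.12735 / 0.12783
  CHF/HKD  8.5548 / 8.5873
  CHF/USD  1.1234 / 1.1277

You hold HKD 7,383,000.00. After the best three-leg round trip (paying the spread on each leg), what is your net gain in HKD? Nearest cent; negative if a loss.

Best loop HKD → CHF → USD → HKD:
HKD 7,383,000.00 ÷ 8.5873 (buy CHF at ask) = CHF 859,758.01
CHF 859,758.01 × 1.1234 (sell CHF at bid) = USD 965,852.15
USD 965,852.15 ÷ 0.12783 (buy HKD at ask) = HKD 7,555,754.94

Net profit: HKD 172,754.94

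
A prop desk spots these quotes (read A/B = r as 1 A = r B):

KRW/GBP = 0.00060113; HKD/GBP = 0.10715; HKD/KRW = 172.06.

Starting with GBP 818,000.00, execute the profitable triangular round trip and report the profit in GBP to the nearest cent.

Profitable loop is GBP → KRW → HKD → GBP:
GBP 818,000.00 ÷ 0.00060113 = KRW 1,360,770,549
KRW 1,360,770,549 ÷ 172.06 = HKD 7,908,697.83
HKD 7,908,697.83 × 0.10715 = GBP 847,416.97
Profit = GBP 847,416.97 − GBP 818,000.00

Profit: GBP 29,416.97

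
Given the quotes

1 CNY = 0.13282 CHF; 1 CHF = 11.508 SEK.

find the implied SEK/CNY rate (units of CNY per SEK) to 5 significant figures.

1 SEK ÷ 11.508 = 0.0868961 CHF
0.0868961 CHF ÷ 0.13282 = 0.654239 CNY

SEK/CNY = 0.65424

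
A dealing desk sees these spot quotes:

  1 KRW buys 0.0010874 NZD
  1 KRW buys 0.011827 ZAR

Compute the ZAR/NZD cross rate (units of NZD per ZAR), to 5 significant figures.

1 ZAR ÷ 0.011827 = 84.5523 KRW
84.5523 KRW × 0.0010874 = 0.0919422 NZD

ZAR/NZD = 0.091942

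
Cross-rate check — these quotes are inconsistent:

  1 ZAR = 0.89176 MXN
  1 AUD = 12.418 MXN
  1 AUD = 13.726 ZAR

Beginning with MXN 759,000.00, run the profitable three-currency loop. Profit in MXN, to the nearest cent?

Profitable loop is MXN → ZAR → AUD → MXN:
MXN 759,000.00 ÷ 0.89176 = ZAR 851,125.86
ZAR 851,125.86 ÷ 13.726 = AUD 62,008.30
AUD 62,008.30 × 12.418 = MXN 770,019.01
Profit = MXN 770,019.01 − MXN 759,000.00

Profit: MXN 11,019.01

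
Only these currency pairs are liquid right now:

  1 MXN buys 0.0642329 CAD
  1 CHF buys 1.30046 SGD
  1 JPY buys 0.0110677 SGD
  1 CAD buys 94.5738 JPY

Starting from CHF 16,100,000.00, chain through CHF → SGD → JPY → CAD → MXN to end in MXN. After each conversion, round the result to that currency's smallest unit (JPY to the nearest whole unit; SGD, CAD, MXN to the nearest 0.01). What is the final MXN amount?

MXN 311,413,278.24

CHF 16,100,000.00 × 1.30046 = SGD 20,937,406.00
SGD 20,937,406.00 ÷ 0.0110677 = JPY 1,891,757,637
JPY 1,891,757,637 ÷ 94.5738 = CAD 20,002,977.96
CAD 20,002,977.96 ÷ 0.0642329 = MXN 311,413,278.24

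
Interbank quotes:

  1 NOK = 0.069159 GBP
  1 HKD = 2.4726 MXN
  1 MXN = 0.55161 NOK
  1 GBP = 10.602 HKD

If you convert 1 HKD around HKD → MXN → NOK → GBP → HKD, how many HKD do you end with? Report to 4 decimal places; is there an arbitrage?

Around HKD → MXN → NOK → GBP → HKD: 1 × 2.4726 × 0.55161 × 0.069159 × 10.602 = 1.000052
Product ≈ 1 (deviation 0.005%, within rounding noise).

1.0001 (no arbitrage)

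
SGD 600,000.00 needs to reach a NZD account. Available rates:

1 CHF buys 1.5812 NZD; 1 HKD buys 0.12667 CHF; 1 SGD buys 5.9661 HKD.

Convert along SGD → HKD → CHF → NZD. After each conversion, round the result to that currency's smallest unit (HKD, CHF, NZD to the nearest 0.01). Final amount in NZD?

SGD 600,000.00 × 5.9661 = HKD 3,579,660.00
HKD 3,579,660.00 × 0.12667 = CHF 453,435.53
CHF 453,435.53 × 1.5812 = NZD 716,972.26

NZD 716,972.26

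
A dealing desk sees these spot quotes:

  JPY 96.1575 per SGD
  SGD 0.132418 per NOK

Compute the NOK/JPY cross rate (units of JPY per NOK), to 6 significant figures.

NOK/JPY = 12.7330

1 NOK × 0.132418 = 0.132418 SGD
0.132418 SGD × 96.1575 = 12.733 JPY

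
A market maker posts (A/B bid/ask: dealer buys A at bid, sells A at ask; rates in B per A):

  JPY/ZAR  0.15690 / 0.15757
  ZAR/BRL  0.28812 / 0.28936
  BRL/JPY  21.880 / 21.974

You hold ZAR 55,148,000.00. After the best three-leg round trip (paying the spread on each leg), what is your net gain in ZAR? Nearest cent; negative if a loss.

Net result: ZAR -104,173.66 (no profitable arbitrage after spreads)

Best loop ZAR → JPY → BRL → ZAR:
ZAR 55,148,000.00 ÷ 0.15757 (buy JPY at ask) = JPY 349,990,480
JPY 349,990,480 ÷ 21.974 (buy BRL at ask) = BRL 15,927,481.59
BRL 15,927,481.59 ÷ 0.28936 (buy ZAR at ask) = ZAR 55,043,826.34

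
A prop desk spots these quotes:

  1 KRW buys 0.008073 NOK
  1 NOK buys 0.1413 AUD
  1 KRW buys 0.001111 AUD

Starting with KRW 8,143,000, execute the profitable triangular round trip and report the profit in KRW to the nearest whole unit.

Profitable loop is KRW → NOK → AUD → KRW:
KRW 8,143,000 × 0.008073 = NOK 65,738.44
NOK 65,738.44 × 0.1413 = AUD 9,288.84
AUD 9,288.84 ÷ 0.001111 = KRW 8,360,793
Profit = KRW 8,360,793 − KRW 8,143,000

Profit: KRW 217,793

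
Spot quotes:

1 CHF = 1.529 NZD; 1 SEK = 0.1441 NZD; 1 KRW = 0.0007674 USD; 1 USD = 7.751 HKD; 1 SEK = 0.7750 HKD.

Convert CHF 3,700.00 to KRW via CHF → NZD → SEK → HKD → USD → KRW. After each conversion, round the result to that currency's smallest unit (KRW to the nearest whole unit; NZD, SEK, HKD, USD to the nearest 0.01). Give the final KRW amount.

KRW 5,115,259

CHF 3,700.00 × 1.529 = NZD 5,657.30
NZD 5,657.30 ÷ 0.1441 = SEK 39,259.54
SEK 39,259.54 × 0.7750 = HKD 30,426.14
HKD 30,426.14 ÷ 7.751 = USD 3,925.45
USD 3,925.45 ÷ 0.0007674 = KRW 5,115,259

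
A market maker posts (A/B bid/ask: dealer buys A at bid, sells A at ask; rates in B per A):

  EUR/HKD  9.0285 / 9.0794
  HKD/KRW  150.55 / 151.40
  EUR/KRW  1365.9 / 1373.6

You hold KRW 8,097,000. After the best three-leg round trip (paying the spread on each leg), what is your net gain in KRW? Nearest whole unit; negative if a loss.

Best loop KRW → HKD → EUR → KRW:
KRW 8,097,000 ÷ 151.40 (buy HKD at ask) = HKD 53,480.85
HKD 53,480.85 ÷ 9.0794 (buy EUR at ask) = EUR 5,890.35
EUR 5,890.35 × 1365.9 (sell EUR at bid) = KRW 8,045,629

Net result: KRW -51,371 (no profitable arbitrage after spreads)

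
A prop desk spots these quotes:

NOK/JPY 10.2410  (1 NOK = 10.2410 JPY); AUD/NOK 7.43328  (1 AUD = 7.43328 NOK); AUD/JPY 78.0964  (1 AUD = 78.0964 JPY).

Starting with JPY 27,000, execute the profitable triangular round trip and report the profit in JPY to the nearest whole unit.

Profit: JPY 699

Profitable loop is JPY → NOK → AUD → JPY:
JPY 27,000 ÷ 10.2410 = NOK 2,636.46
NOK 2,636.46 ÷ 7.43328 = AUD 354.68
AUD 354.68 × 78.0964 = JPY 27,699
Profit = JPY 27,699 − JPY 27,000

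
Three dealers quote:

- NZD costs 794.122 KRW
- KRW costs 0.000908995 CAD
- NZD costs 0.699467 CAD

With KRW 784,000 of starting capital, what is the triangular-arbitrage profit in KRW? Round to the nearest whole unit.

Profit: KRW 25,091

Profitable loop is KRW → CAD → NZD → KRW:
KRW 784,000 × 0.000908995 = CAD 712.65
CAD 712.65 ÷ 0.699467 = NZD 1,018.85
NZD 1,018.85 × 794.122 = KRW 809,091
Profit = KRW 809,091 − KRW 784,000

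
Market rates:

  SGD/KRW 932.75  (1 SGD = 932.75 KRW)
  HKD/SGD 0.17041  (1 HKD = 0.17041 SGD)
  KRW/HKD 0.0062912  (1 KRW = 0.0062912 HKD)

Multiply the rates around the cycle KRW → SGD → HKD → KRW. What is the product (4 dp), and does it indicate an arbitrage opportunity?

1.0000 (no arbitrage)

Around KRW → SGD → HKD → KRW: 1 ÷ 932.75 ÷ 0.17041 ÷ 0.0062912 = 1.000014
Product ≈ 1 (deviation 0.001%, within rounding noise).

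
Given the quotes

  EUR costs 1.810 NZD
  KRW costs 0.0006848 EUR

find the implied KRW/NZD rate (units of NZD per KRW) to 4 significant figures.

KRW/NZD = 0.001239

1 KRW × 0.0006848 = 0.0006848 EUR
0.0006848 EUR × 1.810 = 0.00123949 NZD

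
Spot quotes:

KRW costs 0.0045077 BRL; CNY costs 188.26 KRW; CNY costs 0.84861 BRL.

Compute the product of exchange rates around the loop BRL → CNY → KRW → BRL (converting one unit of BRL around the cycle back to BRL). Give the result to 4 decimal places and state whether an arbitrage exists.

Around BRL → CNY → KRW → BRL: 1 ÷ 0.84861 × 188.26 × 0.0045077 = 1.000011
Product ≈ 1 (deviation 0.001%, within rounding noise).

1.0000 (no arbitrage)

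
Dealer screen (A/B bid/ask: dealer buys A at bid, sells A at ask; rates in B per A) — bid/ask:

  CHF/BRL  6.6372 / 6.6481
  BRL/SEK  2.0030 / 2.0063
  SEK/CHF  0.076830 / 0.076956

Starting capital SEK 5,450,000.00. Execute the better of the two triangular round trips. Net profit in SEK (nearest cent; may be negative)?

Best loop SEK → CHF → BRL → SEK:
SEK 5,450,000.00 × 0.076830 (sell SEK at bid) = CHF 418,723.50
CHF 418,723.50 × 6.6372 (sell CHF at bid) = BRL 2,779,151.61
BRL 2,779,151.61 × 2.0030 (sell BRL at bid) = SEK 5,566,640.68

Net profit: SEK 116,640.68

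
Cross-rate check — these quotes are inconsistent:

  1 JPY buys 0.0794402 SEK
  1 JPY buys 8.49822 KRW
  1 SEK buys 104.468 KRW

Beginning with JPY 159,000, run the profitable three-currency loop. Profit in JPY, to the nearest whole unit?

Profitable loop is JPY → KRW → SEK → JPY:
JPY 159,000 × 8.49822 = KRW 1,351,217
KRW 1,351,217 ÷ 104.468 = SEK 12,934.27
SEK 12,934.27 ÷ 0.0794402 = JPY 162,818
Profit = JPY 162,818 − JPY 159,000

Profit: JPY 3,818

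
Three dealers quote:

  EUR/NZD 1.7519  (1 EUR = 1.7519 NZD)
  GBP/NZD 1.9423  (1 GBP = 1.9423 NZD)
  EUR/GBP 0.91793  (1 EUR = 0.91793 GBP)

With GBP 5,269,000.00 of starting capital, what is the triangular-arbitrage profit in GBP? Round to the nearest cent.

Profit: GBP 93,221.63

Profitable loop is GBP → NZD → EUR → GBP:
GBP 5,269,000.00 × 1.9423 = NZD 10,233,978.70
NZD 10,233,978.70 ÷ 1.7519 = EUR 5,841,645.47
EUR 5,841,645.47 × 0.91793 = GBP 5,362,221.63
Profit = GBP 5,362,221.63 − GBP 5,269,000.00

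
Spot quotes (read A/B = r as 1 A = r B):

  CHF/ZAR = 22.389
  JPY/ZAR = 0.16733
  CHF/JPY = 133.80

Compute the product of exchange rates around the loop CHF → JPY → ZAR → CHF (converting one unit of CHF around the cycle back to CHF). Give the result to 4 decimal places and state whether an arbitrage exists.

1.0000 (no arbitrage)

Around CHF → JPY → ZAR → CHF: 1 × 133.80 × 0.16733 ÷ 22.389 = 0.999989
Product ≈ 1 (deviation 0.001%, within rounding noise).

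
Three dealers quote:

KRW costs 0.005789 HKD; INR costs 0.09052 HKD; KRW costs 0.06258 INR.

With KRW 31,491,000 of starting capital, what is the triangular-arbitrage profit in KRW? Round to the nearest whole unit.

Profitable loop is KRW → HKD → INR → KRW:
KRW 31,491,000 × 0.005789 = HKD 182,301.40
HKD 182,301.40 ÷ 0.09052 = INR 2,013,935.03
INR 2,013,935.03 ÷ 0.06258 = KRW 32,181,768
Profit = KRW 32,181,768 − KRW 31,491,000

Profit: KRW 690,768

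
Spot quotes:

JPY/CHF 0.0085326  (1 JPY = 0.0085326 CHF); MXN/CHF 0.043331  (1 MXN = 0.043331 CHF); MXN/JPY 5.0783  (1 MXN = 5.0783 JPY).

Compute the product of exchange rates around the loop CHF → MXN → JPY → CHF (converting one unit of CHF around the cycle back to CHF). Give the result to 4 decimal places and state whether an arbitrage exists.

Around CHF → MXN → JPY → CHF: 1 ÷ 0.043331 × 5.0783 × 0.0085326 = 1.000002
Product ≈ 1 (deviation 0.000%, within rounding noise).

1.0000 (no arbitrage)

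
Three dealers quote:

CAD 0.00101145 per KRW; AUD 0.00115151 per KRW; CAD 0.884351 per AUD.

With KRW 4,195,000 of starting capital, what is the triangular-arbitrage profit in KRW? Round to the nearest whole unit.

Profit: KRW 28,572

Profitable loop is KRW → AUD → CAD → KRW:
KRW 4,195,000 × 0.00115151 = AUD 4,830.58
AUD 4,830.58 × 0.884351 = CAD 4,271.93
CAD 4,271.93 ÷ 0.00101145 = KRW 4,223,572
Profit = KRW 4,223,572 − KRW 4,195,000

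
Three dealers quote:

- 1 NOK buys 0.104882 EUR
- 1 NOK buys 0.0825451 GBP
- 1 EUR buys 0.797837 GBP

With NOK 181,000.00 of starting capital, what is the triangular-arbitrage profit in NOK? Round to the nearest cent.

Profitable loop is NOK → EUR → GBP → NOK:
NOK 181,000.00 × 0.104882 = EUR 18,983.64
EUR 18,983.64 × 0.797837 = GBP 15,145.85
GBP 15,145.85 ÷ 0.0825451 = NOK 183,485.78
Profit = NOK 183,485.78 − NOK 181,000.00

Profit: NOK 2,485.78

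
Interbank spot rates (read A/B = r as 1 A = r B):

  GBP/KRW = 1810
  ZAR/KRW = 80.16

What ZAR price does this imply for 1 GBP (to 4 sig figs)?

1 GBP × 1810 = 1810 KRW
1810 KRW ÷ 80.16 = 22.5798 ZAR

GBP/ZAR = 22.58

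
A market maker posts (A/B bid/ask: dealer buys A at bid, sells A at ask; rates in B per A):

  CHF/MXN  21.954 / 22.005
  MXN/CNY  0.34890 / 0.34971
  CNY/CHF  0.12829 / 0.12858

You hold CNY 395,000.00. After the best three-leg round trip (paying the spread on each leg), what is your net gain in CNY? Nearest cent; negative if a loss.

Net profit: CNY 4,203.42

Best loop CNY → MXN → CHF → CNY:
CNY 395,000.00 ÷ 0.34971 (buy MXN at ask) = MXN 1,129,507.31
MXN 1,129,507.31 ÷ 22.005 (buy CHF at ask) = CHF 51,329.58
CHF 51,329.58 ÷ 0.12858 (buy CNY at ask) = CNY 399,203.42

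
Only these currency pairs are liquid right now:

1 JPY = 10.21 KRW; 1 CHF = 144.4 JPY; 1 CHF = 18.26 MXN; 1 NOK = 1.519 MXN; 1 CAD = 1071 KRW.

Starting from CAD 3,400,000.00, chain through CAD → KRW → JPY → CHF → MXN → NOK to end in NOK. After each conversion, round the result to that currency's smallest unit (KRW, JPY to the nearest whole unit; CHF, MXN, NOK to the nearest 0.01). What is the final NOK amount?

NOK 29,690,564.30

CAD 3,400,000.00 × 1071 = KRW 3,641,400,000
KRW 3,641,400,000 ÷ 10.21 = JPY 356,650,343
JPY 356,650,343 ÷ 144.4 = CHF 2,469,877.72
CHF 2,469,877.72 × 18.26 = MXN 45,099,967.17
MXN 45,099,967.17 ÷ 1.519 = NOK 29,690,564.30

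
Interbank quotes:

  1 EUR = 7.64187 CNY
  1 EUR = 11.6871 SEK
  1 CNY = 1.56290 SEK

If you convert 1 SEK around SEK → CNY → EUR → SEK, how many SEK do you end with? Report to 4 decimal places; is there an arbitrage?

Around SEK → CNY → EUR → SEK: 1 ÷ 1.56290 ÷ 7.64187 × 11.6871 = 0.978534
Product < 1; profitable direction is SEK → EUR → CNY → SEK.

0.9785 (arbitrage exists)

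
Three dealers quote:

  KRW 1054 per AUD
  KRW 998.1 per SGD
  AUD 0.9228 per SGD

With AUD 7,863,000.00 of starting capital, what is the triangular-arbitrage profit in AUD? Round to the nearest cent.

Profit: AUD 205,896.31

Profitable loop is AUD → SGD → KRW → AUD:
AUD 7,863,000.00 ÷ 0.9228 = SGD 8,520,806.24
SGD 8,520,806.24 × 998.1 = KRW 8,504,616,710
KRW 8,504,616,710 ÷ 1054 = AUD 8,068,896.31
Profit = AUD 8,068,896.31 − AUD 7,863,000.00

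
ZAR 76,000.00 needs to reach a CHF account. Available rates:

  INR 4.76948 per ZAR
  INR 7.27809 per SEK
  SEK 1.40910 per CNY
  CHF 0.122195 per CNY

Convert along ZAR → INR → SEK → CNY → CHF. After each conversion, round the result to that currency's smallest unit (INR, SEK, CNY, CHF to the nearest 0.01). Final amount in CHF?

ZAR 76,000.00 × 4.76948 = INR 362,480.48
INR 362,480.48 ÷ 7.27809 = SEK 49,804.34
SEK 49,804.34 ÷ 1.40910 = CNY 35,344.79
CNY 35,344.79 × 0.122195 = CHF 4,318.96

CHF 4,318.96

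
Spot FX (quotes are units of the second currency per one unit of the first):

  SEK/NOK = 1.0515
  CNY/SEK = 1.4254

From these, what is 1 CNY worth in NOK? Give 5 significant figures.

CNY/NOK = 1.4988

1 CNY × 1.4254 = 1.4254 SEK
1.4254 SEK × 1.0515 = 1.49881 NOK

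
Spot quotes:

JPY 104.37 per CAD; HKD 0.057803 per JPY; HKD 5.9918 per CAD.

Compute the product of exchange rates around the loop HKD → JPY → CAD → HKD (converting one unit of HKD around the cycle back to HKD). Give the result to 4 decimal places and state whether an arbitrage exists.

Around HKD → JPY → CAD → HKD: 1 ÷ 0.057803 ÷ 104.37 × 5.9918 = 0.993188
Product < 1; profitable direction is HKD → CAD → JPY → HKD.

0.9932 (arbitrage exists)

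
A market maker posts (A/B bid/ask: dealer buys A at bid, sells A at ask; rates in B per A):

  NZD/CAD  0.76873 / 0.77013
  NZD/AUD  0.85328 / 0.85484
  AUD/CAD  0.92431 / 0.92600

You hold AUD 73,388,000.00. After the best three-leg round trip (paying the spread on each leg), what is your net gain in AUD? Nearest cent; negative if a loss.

Best loop AUD → CAD → NZD → AUD:
AUD 73,388,000.00 × 0.92431 (sell AUD at bid) = CAD 67,833,262.28
CAD 67,833,262.28 ÷ 0.77013 (buy NZD at ask) = NZD 88,080,275.12
NZD 88,080,275.12 × 0.85328 (sell NZD at bid) = AUD 75,157,137.16

Net profit: AUD 1,769,137.16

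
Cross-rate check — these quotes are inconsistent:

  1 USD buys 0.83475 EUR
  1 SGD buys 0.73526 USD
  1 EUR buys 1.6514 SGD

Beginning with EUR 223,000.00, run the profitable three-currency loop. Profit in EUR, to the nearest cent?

Profit: EUR 3,023.98

Profitable loop is EUR → SGD → USD → EUR:
EUR 223,000.00 × 1.6514 = SGD 368,262.20
SGD 368,262.20 × 0.73526 = USD 270,768.47
USD 270,768.47 × 0.83475 = EUR 226,023.98
Profit = EUR 226,023.98 − EUR 223,000.00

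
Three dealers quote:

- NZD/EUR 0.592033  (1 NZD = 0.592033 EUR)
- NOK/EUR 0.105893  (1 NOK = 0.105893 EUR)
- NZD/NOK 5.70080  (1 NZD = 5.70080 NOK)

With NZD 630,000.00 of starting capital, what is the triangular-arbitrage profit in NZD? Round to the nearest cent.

Profitable loop is NZD → NOK → EUR → NZD:
NZD 630,000.00 × 5.70080 = NOK 3,591,504.00
NOK 3,591,504.00 × 0.105893 = EUR 380,315.13
EUR 380,315.13 ÷ 0.592033 = NZD 642,388.40
Profit = NZD 642,388.40 − NZD 630,000.00

Profit: NZD 12,388.40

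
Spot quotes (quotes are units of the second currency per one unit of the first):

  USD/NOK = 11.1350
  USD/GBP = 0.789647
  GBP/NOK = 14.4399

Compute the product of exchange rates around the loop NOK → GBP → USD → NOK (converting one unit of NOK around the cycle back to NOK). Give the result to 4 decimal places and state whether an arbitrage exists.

0.9765 (arbitrage exists)

Around NOK → GBP → USD → NOK: 1 ÷ 14.4399 ÷ 0.789647 × 11.1350 = 0.976547
Product < 1; profitable direction is NOK → USD → GBP → NOK.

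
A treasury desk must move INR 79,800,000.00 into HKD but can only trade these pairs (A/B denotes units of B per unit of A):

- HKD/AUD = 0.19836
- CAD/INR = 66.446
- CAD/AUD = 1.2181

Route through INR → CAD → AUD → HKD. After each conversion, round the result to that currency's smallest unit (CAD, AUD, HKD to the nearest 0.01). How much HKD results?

HKD 7,375,014.77

INR 79,800,000.00 ÷ 66.446 = CAD 1,200,975.23
CAD 1,200,975.23 × 1.2181 = AUD 1,462,907.93
AUD 1,462,907.93 ÷ 0.19836 = HKD 7,375,014.77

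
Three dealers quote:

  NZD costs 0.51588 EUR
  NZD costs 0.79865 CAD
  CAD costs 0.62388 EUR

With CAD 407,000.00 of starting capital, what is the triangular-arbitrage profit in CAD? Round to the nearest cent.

Profitable loop is CAD → NZD → EUR → CAD:
CAD 407,000.00 ÷ 0.79865 = NZD 509,609.97
NZD 509,609.97 × 0.51588 = EUR 262,897.59
EUR 262,897.59 ÷ 0.62388 = CAD 421,391.28
Profit = CAD 421,391.28 − CAD 407,000.00

Profit: CAD 14,391.28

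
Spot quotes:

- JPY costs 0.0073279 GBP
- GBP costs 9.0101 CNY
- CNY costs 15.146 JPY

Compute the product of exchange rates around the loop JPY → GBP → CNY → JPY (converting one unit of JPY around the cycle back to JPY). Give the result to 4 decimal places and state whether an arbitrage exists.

Around JPY → GBP → CNY → JPY: 1 × 0.0073279 × 9.0101 × 15.146 = 1.000016
Product ≈ 1 (deviation 0.002%, within rounding noise).

1.0000 (no arbitrage)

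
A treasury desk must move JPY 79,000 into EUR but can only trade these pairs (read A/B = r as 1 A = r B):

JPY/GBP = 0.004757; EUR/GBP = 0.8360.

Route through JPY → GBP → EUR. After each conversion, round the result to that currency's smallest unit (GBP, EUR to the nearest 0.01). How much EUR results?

EUR 449.52

JPY 79,000 × 0.004757 = GBP 375.80
GBP 375.80 ÷ 0.8360 = EUR 449.52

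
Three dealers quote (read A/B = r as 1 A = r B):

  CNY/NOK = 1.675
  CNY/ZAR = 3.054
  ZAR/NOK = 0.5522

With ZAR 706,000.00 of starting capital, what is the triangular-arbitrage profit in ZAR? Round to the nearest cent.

Profitable loop is ZAR → NOK → CNY → ZAR:
ZAR 706,000.00 × 0.5522 = NOK 389,853.20
NOK 389,853.20 ÷ 1.675 = CNY 232,748.18
CNY 232,748.18 × 3.054 = ZAR 710,812.94
Profit = ZAR 710,812.94 − ZAR 706,000.00

Profit: ZAR 4,812.94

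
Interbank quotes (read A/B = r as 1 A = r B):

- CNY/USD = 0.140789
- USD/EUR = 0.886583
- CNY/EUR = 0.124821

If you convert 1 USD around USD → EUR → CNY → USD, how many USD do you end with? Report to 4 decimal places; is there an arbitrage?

Around USD → EUR → CNY → USD: 1 × 0.886583 ÷ 0.124821 × 0.140789 = 1.000001
Product ≈ 1 (deviation 0.000%, within rounding noise).

1.0000 (no arbitrage)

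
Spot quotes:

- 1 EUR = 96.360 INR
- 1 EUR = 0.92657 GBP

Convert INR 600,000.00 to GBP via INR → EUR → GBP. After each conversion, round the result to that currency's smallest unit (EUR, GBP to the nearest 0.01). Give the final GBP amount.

INR 600,000.00 ÷ 96.360 = EUR 6,226.65
EUR 6,226.65 × 0.92657 = GBP 5,769.43

GBP 5,769.43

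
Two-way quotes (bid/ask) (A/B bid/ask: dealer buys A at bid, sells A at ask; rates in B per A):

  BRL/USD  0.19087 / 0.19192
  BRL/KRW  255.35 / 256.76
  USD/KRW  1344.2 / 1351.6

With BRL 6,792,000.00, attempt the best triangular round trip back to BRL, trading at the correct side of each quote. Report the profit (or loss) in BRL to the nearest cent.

Best loop BRL → USD → KRW → BRL:
BRL 6,792,000.00 × 0.19087 (sell BRL at bid) = USD 1,296,389.04
USD 1,296,389.04 × 1344.2 (sell USD at bid) = KRW 1,742,606,148
KRW 1,742,606,148 ÷ 256.76 (buy BRL at ask) = BRL 6,786,906.63

Net result: BRL -5,093.37 (no profitable arbitrage after spreads)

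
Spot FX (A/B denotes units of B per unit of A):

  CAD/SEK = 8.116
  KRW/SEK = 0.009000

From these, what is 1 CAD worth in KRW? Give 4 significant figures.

CAD/KRW = 901.8

1 CAD × 8.116 = 8.116 SEK
8.116 SEK ÷ 0.009000 = 901.778 KRW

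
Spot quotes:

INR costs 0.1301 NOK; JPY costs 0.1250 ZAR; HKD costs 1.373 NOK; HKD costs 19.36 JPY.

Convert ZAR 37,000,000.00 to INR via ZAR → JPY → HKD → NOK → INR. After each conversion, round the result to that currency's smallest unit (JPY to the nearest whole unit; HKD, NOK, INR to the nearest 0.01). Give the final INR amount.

ZAR 37,000,000.00 ÷ 0.1250 = JPY 296,000,000
JPY 296,000,000 ÷ 19.36 = HKD 15,289,256.20
HKD 15,289,256.20 × 1.373 = NOK 20,992,148.76
NOK 20,992,148.76 ÷ 0.1301 = INR 161,353,948.96

INR 161,353,948.96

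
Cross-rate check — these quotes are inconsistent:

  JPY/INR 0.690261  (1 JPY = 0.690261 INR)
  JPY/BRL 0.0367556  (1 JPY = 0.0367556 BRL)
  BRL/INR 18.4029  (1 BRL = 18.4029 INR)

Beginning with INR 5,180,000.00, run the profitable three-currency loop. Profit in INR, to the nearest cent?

Profitable loop is INR → BRL → JPY → INR:
INR 5,180,000.00 ÷ 18.4029 = BRL 281,477.38
BRL 281,477.38 ÷ 0.0367556 = JPY 7,658,081
JPY 7,658,081 × 0.690261 = INR 5,286,074.91
Profit = INR 5,286,074.91 − INR 5,180,000.00

Profit: INR 106,074.91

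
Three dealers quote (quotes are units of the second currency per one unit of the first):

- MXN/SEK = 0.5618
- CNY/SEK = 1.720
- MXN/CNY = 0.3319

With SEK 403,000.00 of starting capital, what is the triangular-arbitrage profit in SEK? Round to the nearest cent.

Profitable loop is SEK → MXN → CNY → SEK:
SEK 403,000.00 ÷ 0.5618 = MXN 717,337.13
MXN 717,337.13 × 0.3319 = CNY 238,084.19
CNY 238,084.19 × 1.720 = SEK 409,504.81
Profit = SEK 409,504.81 − SEK 403,000.00

Profit: SEK 6,504.81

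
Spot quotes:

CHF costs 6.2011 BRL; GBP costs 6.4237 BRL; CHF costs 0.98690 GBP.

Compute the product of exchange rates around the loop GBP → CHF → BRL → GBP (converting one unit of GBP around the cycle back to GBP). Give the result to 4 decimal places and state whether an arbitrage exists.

Around GBP → CHF → BRL → GBP: 1 ÷ 0.98690 × 6.2011 ÷ 6.4237 = 0.978161
Product < 1; profitable direction is GBP → BRL → CHF → GBP.

0.9782 (arbitrage exists)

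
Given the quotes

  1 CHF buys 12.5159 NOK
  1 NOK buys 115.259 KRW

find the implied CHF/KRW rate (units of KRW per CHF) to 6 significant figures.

1 CHF × 12.5159 = 12.5159 NOK
12.5159 NOK × 115.259 = 1442.57 KRW

CHF/KRW = 1442.57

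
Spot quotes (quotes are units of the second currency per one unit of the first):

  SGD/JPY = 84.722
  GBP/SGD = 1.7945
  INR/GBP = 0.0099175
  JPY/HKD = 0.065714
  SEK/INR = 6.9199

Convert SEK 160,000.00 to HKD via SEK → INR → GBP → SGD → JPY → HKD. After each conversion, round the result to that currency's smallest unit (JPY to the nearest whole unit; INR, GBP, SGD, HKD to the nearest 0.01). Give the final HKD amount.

SEK 160,000.00 × 6.9199 = INR 1,107,184.00
INR 1,107,184.00 × 0.0099175 = GBP 10,980.50
GBP 10,980.50 × 1.7945 = SGD 19,704.51
SGD 19,704.51 × 84.722 = JPY 1,669,405
JPY 1,669,405 × 0.065714 = HKD 109,703.28

HKD 109,703.28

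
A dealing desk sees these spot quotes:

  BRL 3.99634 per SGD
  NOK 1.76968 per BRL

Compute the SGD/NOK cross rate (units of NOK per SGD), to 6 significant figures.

SGD/NOK = 7.07224

1 SGD × 3.99634 = 3.99634 BRL
3.99634 BRL × 1.76968 = 7.07224 NOK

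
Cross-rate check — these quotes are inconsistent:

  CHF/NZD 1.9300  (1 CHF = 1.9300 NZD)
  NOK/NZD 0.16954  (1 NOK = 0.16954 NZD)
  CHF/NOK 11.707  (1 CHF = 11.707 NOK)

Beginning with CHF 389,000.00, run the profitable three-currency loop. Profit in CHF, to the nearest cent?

Profit: CHF 11,046.14

Profitable loop is CHF → NOK → NZD → CHF:
CHF 389,000.00 × 11.707 = NOK 4,554,023.00
NOK 4,554,023.00 × 0.16954 = NZD 772,089.06
NZD 772,089.06 ÷ 1.9300 = CHF 400,046.14
Profit = CHF 400,046.14 − CHF 389,000.00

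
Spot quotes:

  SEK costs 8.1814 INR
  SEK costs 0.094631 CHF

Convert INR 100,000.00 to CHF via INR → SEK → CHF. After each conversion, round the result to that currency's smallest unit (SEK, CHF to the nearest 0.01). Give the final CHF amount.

CHF 1,156.66

INR 100,000.00 ÷ 8.1814 = SEK 12,222.85
SEK 12,222.85 × 0.094631 = CHF 1,156.66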